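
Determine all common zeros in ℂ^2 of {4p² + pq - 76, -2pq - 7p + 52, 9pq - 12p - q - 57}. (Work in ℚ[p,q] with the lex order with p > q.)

{(4, 3)}

Compute a lex Gröbner basis by Buchberger's algorithm.
f_1 = 4p² + pq - 76, LT = p².
f_2 = -2pq - 7p + 52, LT = pq.
f_3 = 9pq - 12p - q - 57, LT = pq.

S(f_1,f_2): lcm = p²q. S = -7/2p² + ¼pq² + 26p - 19q.
  leading term p²: subtract (-⅞)·f_1 from -7/2p² + ¼pq² + 26p - 19q → ¼pq² + ⅞pq + 26p - 19q - 133/2
  leading term pq²: subtract (-⅛q)·f_2 from ¼pq² + ⅞pq + 26p - 19q - 133/2 → 26p - 25/2q - 133/2
  leading term p: no divisor's leading term divides it; move 26p to the remainder.
  leading term q: no divisor's leading term divides it; move -25/2q to the remainder.
  leading term 1: no divisor's leading term divides it; move -133/2 to the remainder.
  remainder 26p - 25/2q - 133/2 ≠ 0; add h_4 = 26p - 25/2q - 133/2 to the basis.

S(f_1,f_3): lcm = p²q. S = 4/3p² + ¼pq² + 1/9pq + 19/3p - 19q.
  leading term p²: subtract (⅓)·f_1 from 4/3p² + ¼pq² + 1/9pq + 19/3p - 19q → ¼pq² - 2/9pq + 19/3p - 19q + 76/3
  leading term pq²: subtract (-⅛q)·f_2 from ¼pq² - 2/9pq + 19/3p - 19q + 76/3 → -79/72pq + 19/3p - 25/2q + 76/3
  leading term pq: subtract (79/144)·f_2 from -79/72pq + 19/3p - 25/2q + 76/3 → 1465/144p - 25/2q - 115/36
  leading term p: subtract (1465/3744)·h_4 from 1465/144p - 25/2q - 115/36 → -56975/7488q + 56975/2496
  leading term q: no divisor's leading term divides it; move -56975/7488q to the remainder.
  leading term 1: no divisor's leading term divides it; move 56975/2496 to the remainder.
  remainder -56975/7488q + 56975/2496 ≠ 0; add h_5 = -56975/7488q + 56975/2496 to the basis.

The other S-polynomials (S(f_2,f_3), S(f_1,h_4), S(f_2,h_4), S(f_3,h_4), S(f_1,h_5), S(f_2,h_5), S(f_3,h_5), S(h_4,h_5)) all reduce to 0 modulo the current basis, so we have a Gröbner basis.
Inter-reduce: drop elements whose leading term is divisible by another's, tail-reduce, and make monic.
Reduced Gröbner basis: {p - 4, q - 3}.

Elimination: the polynomial q - 3 lies in the elimination ideal for q, so q ∈ {3}. For each such q, the remaining basis elements (now univariate) give the rest of the solution.
  q = 3: the earlier basis element becomes p - 4 = 0, giving p = 4 — point (4, 3).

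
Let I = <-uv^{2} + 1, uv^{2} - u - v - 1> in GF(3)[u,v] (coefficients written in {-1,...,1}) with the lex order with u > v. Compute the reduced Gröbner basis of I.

G = {u + v, v^{3} + 1}

f_1 = -uv^{2} + 1, LT = uv^{2}.
f_2 = uv^{2} - u - v - 1, LT = uv^{2}.

S(f_1,f_2): lcm = uv^{2}. S = u + v.
  leading term u: no divisor's leading term divides it; move u to the remainder.
  leading term v: no divisor's leading term divides it; move v to the remainder.
  remainder u + v ≠ 0; add g_3 = u + v to the basis.

S(f_1,g_3): lcm = uv^{2}. S = -v^{3} - 1.
  leading term v^{3}: no divisor's leading term divides it; move -v^{3} to the remainder.
  leading term 1: no divisor's leading term divides it; move -1 to the remainder.
  remainder -v^{3} - 1 ≠ 0; add g_4 = -v^{3} - 1 to the basis.

S(f_2,g_3): lcm = uv^{2}. S = -u - v^{3} - v - 1.
  leading term u: subtract (-1)·g_3 from -u - v^{3} - v - 1 → -v^{3} - 1
  leading term v^{3}: subtract (1)·g_4 from -v^{3} - 1 → 0
  remainder 0.

S(f_1,g_4): lcm = uv^{3}. S = -u - v.
  leading term u: subtract (-1)·g_3 from -u - v → 0
  remainder 0.

S(f_2,g_4): lcm = uv^{3}. S = -uv - u - v^{2} - v.
  leading term uv: subtract (-v)·g_3 from -uv - u - v^{2} - v → -u - v
  leading term u: subtract (-1)·g_3 from -u - v → 0
  remainder 0.

S(g_3,g_4): leading monomials are coprime, so the S-polynomial reduces to 0 (Buchberger's first criterion).
Every S-polynomial of the final basis reduces to 0, so we have a Gröbner basis.
Inter-reduce: drop elements whose leading term is divisible by another's, tail-reduce, and make monic.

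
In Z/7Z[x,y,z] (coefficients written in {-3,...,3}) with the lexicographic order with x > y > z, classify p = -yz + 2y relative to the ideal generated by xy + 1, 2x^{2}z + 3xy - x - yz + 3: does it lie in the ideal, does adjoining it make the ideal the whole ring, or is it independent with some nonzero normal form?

First compute the reduced Gröbner basis of I by Buchberger's algorithm.
f_1 = xy + 1, LT = xy.
f_2 = 2x^{2}z + 3xy - x - yz + 3, LT = x^{2}z.

S(f_1,f_2): lcm = x^{2}yz. S = 2xy^{2} - 3xy + xz - 3y^{2}z + 2y.
  reduce S modulo (f_1, f_2):
  remainder xz - 3y^{2}z + 3 ≠ 0; add h_3 = xz - 3y^{2}z + 3 to the basis.

S(f_1,h_3): lcm = xyz. S = 3y^{3}z - 3y + z.
  reduce S modulo (f_1, f_2, h_3):
  remainder 3y^{3}z - 3y + z ≠ 0; add h_4 = 3y^{3}z - 3y + z to the basis.

The other S-polynomials (S(f_2,h_3), S(f_1,h_4), S(f_2,h_4), S(h_3,h_4)) all reduce to 0 modulo the current basis, so we have a Gröbner basis.
Inter-reduce: drop elements whose leading term is divisible by another's, tail-reduce, and make monic.
Reduced Gröbner basis: {xy + 1, xz - 3y^{2}z + 3, y^{3}z - y - 2z}.
Label its elements g_1 = xy + 1, g_2 = xz - 3y^{2}z + 3, g_3 = y^{3}z - y - 2z.

Reduce p = -yz + 2y modulo G:
  leading term yz: no divisor's leading term divides it; move -yz to the remainder.
  leading term y: no divisor's leading term divides it; move 2y to the remainder.
  normal form = -yz + 2y.
The normal form is nonzero, so p ∉ I. Since p minus its normal form lies in I, I + (p) = I + (r) where r = -yz + 2y; decide whether this ideal is the whole ring.
Run Buchberger on G together with r (pairs among the g_i already reduce to 0 since G is a Gröbner basis):
g_1 = xy + 1, LT = xy.
g_2 = xz - 3y^{2}z + 3, LT = xz.
g_3 = y^{3}z - y - 2z, LT = y^{3}z.
r = -yz + 2y, LT = yz.

S(g_1,r): lcm = xyz. S = 2xy + z.
  reduce S modulo (g_1, g_2, g_3, r):
  remainder z - 2 ≠ 0; add m_5 = z - 2 to the basis.

S(g_3,r): lcm = y^{3}z. S = 2y^{3} - y - 2z.
  reduce S modulo (g_1, g_2, g_3, r, m_5):
  remainder 2y^{3} - y + 3 ≠ 0; add m_6 = 2y^{3} - y + 3 to the basis.

S(g_2,m_5): lcm = xz. S = 2x - 3y^{2}z + 3.
  reduce S modulo (g_1, g_2, g_3, r, m_5, m_6):
  remainder 2x + y^{2} + 3 ≠ 0; add m_7 = 2x + y^{2} + 3 to the basis.

The other S-polynomials (S(g_1,g_2), S(g_1,g_3), S(g_2,g_3), S(g_2,r), S(g_1,m_5), S(g_3,m_5), S(r,m_5), S(g_1,m_6), S(g_2,m_6), S(g_3,m_6), S(r,m_6), S(m_5,m_6), S(g_1,m_7), S(g_2,m_7), S(g_3,m_7), S(r,m_7), S(m_5,m_7), S(m_6,m_7)) all reduce to 0 modulo the current basis, so we have a Gröbner basis.
Inter-reduce: drop elements whose leading term is divisible by another's, tail-reduce, and make monic.
Reduced Gröbner basis: {x - 3y^{2} - 2, y^{3} + 3y - 2, z - 2}.
The reduced Gröbner basis of I + (p) is {x - 3y^{2} - 2, y^{3} + 3y - 2, z - 2} ≠ {1}, a proper ideal, so the enlarged system stays consistent: p is independent of I, with normal form -yz + 2y.

-yz + 2y is independent of I; its normal form modulo I is -yz + 2y.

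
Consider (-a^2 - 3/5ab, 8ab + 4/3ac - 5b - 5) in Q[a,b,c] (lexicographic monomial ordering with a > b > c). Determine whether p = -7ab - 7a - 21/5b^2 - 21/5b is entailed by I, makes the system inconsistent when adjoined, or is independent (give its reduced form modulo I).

-7ab - 7a - 21/5b^2 - 21/5b lies in I (it reduces to 0).

First compute the reduced Gröbner basis of I by Buchberger's algorithm.
f_1 = -a^2 - 3/5ab, LT = a^2.
f_2 = 8ab + 4/3ac - 5b - 5, LT = ab.

S(f_1,f_2): lcm = a^2b. S = -1/6a^2c + 3/5ab^2 + 5/8ab + 5/8a.
  leading term a^2c: subtract (1/6c)·f_1 from -1/6a^2c + 3/5ab^2 + 5/8ab + 5/8a → 3/5ab^2 + 1/10abc + 5/8ab + 5/8a
  leading term ab^2: subtract (3/40b)·f_2 from 3/5ab^2 + 1/10abc + 5/8ab + 5/8a → 5/8ab + 5/8a + 3/8b^2 + 3/8b
  leading term ab: subtract (5/64)·f_2 from 5/8ab + 5/8a + 3/8b^2 + 3/8b → -5/48ac + 5/8a + 3/8b^2 + 49/64b + 25/64
  leading term ac: no divisor's leading term divides it; move -5/48ac to the remainder.
  leading term a: no divisor's leading term divides it; move 5/8a to the remainder.
  leading term b^2: no divisor's leading term divides it; move 3/8b^2 to the remainder.
  leading term b: no divisor's leading term divides it; move 49/64b to the remainder.
  leading term 1: no divisor's leading term divides it; move 25/64 to the remainder.
  remainder -5/48ac + 5/8a + 3/8b^2 + 49/64b + 25/64 ≠ 0; add h_3 = -5/48ac + 5/8a + 3/8b^2 + 49/64b + 25/64 to the basis.

S(f_2,h_3): lcm = abc. S = 6ab + 1/6ac^2 + 18/5b^3 + 147/20b^2 - 5/8bc + 15/4b - 5/8c.
  leading term ab: subtract (3/4)·f_2 from 6ab + 1/6ac^2 + 18/5b^3 + 147/20b^2 - 5/8bc + 15/4b - 5/8c → 1/6ac^2 - ac + 18/5b^3 + 147/20b^2 - 5/8bc + 15/2b - 5/8c + 15/4
  leading term ac^2: subtract (-8/5c)·h_3 from 1/6ac^2 - ac + 18/5b^3 + 147/20b^2 - 5/8bc + 15/2b - 5/8c + 15/4 → 18/5b^3 + 3/5b^2c + 147/20b^2 + 3/5bc + 15/2b + 15/4
  leading term b^3: no divisor's leading term divides it; move 18/5b^3 to the remainder.
  leading term b^2c: no divisor's leading term divides it; move 3/5b^2c to the remainder.
  leading term b^2: no divisor's leading term divides it; move 147/20b^2 to the remainder.
  leading term bc: no divisor's leading term divides it; move 3/5bc to the remainder.
  leading term b: no divisor's leading term divides it; move 15/2b to the remainder.
  leading term 1: no divisor's leading term divides it; move 15/4 to the remainder.
  remainder 18/5b^3 + 3/5b^2c + 147/20b^2 + 3/5bc + 15/2b + 15/4 ≠ 0; add h_4 = 18/5b^3 + 3/5b^2c + 147/20b^2 + 3/5bc + 15/2b + 15/4 to the basis.

The other S-polynomials (S(f_1,h_3), S(f_1,h_4), S(f_2,h_4), S(h_3,h_4)) all reduce to 0 modulo the current basis, so we have a Gröbner basis.
Inter-reduce: drop elements whose leading term is divisible by another's, tail-reduce, and make monic.
Reduced Gröbner basis: {a^2 - 3/5a - 9/25b^2 - 9/25b, ab + a + 3/5b^2 + 3/5b, ac - 6a - 18/5b^2 - 147/20b - 15/4, b^3 + 1/6b^2c + 49/24b^2 + 1/6bc + 25/12b + 25/24}.
Label its elements g_1 = a^2 - 3/5a - 9/25b^2 - 9/25b, g_2 = ab + a + 3/5b^2 + 3/5b, g_3 = ac - 6a - 18/5b^2 - 147/20b - 15/4, g_4 = b^3 + 1/6b^2c + 49/24b^2 + 1/6bc + 25/12b + 25/24.

Reduce p = -7ab - 7a - 21/5b^2 - 21/5b modulo G:
  leading term ab: subtract (-7)·g_2 from -7ab - 7a - 21/5b^2 - 21/5b → 0
  normal form = 0.
Since the normal form is 0, p ∈ I.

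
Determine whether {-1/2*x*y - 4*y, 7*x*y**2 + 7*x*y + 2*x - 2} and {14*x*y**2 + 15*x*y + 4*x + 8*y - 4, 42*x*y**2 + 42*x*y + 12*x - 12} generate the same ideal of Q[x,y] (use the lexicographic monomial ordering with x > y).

Yes, the ideals are equal.

Since reduced Gröbner bases are canonical representatives of ideals under a given ordering, it suffices to compute and compare them.
Buchberger on the first generating set:
f_1 = -1/2*x*y - 4*y, LT = x*y.
f_2 = 7*x*y**2 + 7*x*y + 2*x - 2, LT = x*y**2.

S(f_1,f_2): lcm = x*y**2. S = -x*y - 2/7*x + 8*y**2 + 2/7.
  reduce S modulo (f_1, f_2):
  remainder -2/7*x + 8*y**2 + 8*y + 2/7 ≠ 0; add g_3 = -2/7*x + 8*y**2 + 8*y + 2/7 to the basis.

S(f_1,g_3): lcm = x*y. S = 28*y**3 + 28*y**2 + 9*y.
  reduce S modulo (f_1, f_2, g_3):
  remainder 28*y**3 + 28*y**2 + 9*y ≠ 0; add g_4 = 28*y**3 + 28*y**2 + 9*y to the basis.

The other S-polynomials (S(f_2,g_3), S(f_1,g_4), S(f_2,g_4), S(g_3,g_4)) all reduce to 0 modulo the current basis, so we have a Gröbner basis.
Inter-reduce: drop elements whose leading term is divisible by another's, tail-reduce, and make monic.
Reduced Gröbner basis: {x - 28*y**2 - 28*y - 1, y**3 + y**2 + 9/28*y}.

Buchberger on the second generating set:
h_1 = 14*x*y**2 + 15*x*y + 4*x + 8*y - 4, LT = x*y**2.
h_2 = 42*x*y**2 + 42*x*y + 12*x - 12, LT = x*y**2.

S(h_1,h_2): lcm = x*y**2. S = 1/14*x*y + 4/7*y.
  reduce S modulo (h_1, h_2):
  remainder 1/14*x*y + 4/7*y ≠ 0; add k_3 = 1/14*x*y + 4/7*y to the basis.

S(h_1,k_3): lcm = x*y**2. S = 15/14*x*y + 2/7*x - 8*y**2 + 4/7*y - 2/7.
  reduce S modulo (h_1, h_2, k_3):
  remainder 2/7*x - 8*y**2 - 8*y - 2/7 ≠ 0; add k_4 = 2/7*x - 8*y**2 - 8*y - 2/7 to the basis.

S(h_1,k_4): lcm = x*y**2. S = 15/14*x*y + 2/7*x + 28*y**4 + 28*y**3 + y**2 + 4/7*y - 2/7.
  reduce S modulo (h_1, h_2, k_3, k_4):
  remainder 28*y**4 + 28*y**3 + 9*y**2 ≠ 0; add k_5 = 28*y**4 + 28*y**3 + 9*y**2 to the basis.

S(k_3,k_4): lcm = x*y. S = 28*y**3 + 28*y**2 + 9*y.
  reduce S modulo (h_1, h_2, k_3, k_4, k_5):
  remainder 28*y**3 + 28*y**2 + 9*y ≠ 0; add k_6 = 28*y**3 + 28*y**2 + 9*y to the basis.

The other S-polynomials (S(h_2,k_3), S(h_2,k_4), S(h_1,k_5), S(h_2,k_5), S(k_3,k_5), S(k_4,k_5), S(h_1,k_6), S(h_2,k_6), S(k_3,k_6), S(k_4,k_6), S(k_5,k_6)) all reduce to 0 modulo the current basis, so we have a Gröbner basis.
Inter-reduce: drop elements whose leading term is divisible by another's, tail-reduce, and make monic.
Reduced Gröbner basis: {x - 28*y**2 - 28*y - 1, y**3 + y**2 + 9/28*y}.

These coincide, so the ideals are equal.
The same test decides containment: I ⊆ J iff every generator of I reduces to 0 modulo a Gröbner basis of J.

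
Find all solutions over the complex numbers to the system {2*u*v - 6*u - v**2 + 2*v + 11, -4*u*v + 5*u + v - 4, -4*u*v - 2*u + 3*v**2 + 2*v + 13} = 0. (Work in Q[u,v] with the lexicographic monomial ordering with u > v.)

Compute a lex Gröbner basis by Buchberger's algorithm.
f_1 = 2*u*v - 6*u - v**2 + 2*v + 11, LT = u*v.
f_2 = -4*u*v + 5*u + v - 4, LT = u*v.
f_3 = -4*u*v - 2*u + 3*v**2 + 2*v + 13, LT = u*v.

S(f_1,f_2): lcm = u*v. S = -7/4*u - 1/2*v**2 + 5/4*v + 9/2.
  leading term u: no divisor's leading term divides it; move -7/4*u to the remainder.
  leading term v**2: no divisor's leading term divides it; move -1/2*v**2 to the remainder.
  leading term v: no divisor's leading term divides it; move 5/4*v to the remainder.
  leading term 1: no divisor's leading term divides it; move 9/2 to the remainder.
  remainder -7/4*u - 1/2*v**2 + 5/4*v + 9/2 ≠ 0; add h_4 = -7/4*u - 1/2*v**2 + 5/4*v + 9/2 to the basis.

S(f_1,f_3): lcm = u*v. S = -7/2*u + 1/4*v**2 + 3/2*v + 35/4.
  leading term u: subtract (2)·h_4 from -7/2*u + 1/4*v**2 + 3/2*v + 35/4 → 5/4*v**2 - v - 1/4
  leading term v**2: no divisor's leading term divides it; move 5/4*v**2 to the remainder.
  leading term v: no divisor's leading term divides it; move -v to the remainder.
  leading term 1: no divisor's leading term divides it; move -1/4 to the remainder.
  remainder 5/4*v**2 - v - 1/4 ≠ 0; add h_5 = 5/4*v**2 - v - 1/4 to the basis.

S(f_1,h_4): lcm = u*v. S = -3*u - 2/7*v**3 + 3/14*v**2 + 25/7*v + 11/2.
  leading term u: subtract (12/7)·h_4 from -3*u - 2/7*v**3 + 3/14*v**2 + 25/7*v + 11/2 → -2/7*v**3 + 15/14*v**2 + 10/7*v - 31/14
  leading term v**3: subtract (-8/35*v)·h_5 from -2/7*v**3 + 15/14*v**2 + 10/7*v - 31/14 → 59/70*v**2 + 48/35*v - 31/14
  leading term v**2: subtract (118/175)·h_5 from 59/70*v**2 + 48/35*v - 31/14 → 358/175*v - 358/175
  leading term v: no divisor's leading term divides it; move 358/175*v to the remainder.
  leading term 1: no divisor's leading term divides it; move -358/175 to the remainder.
  remainder 358/175*v - 358/175 ≠ 0; add h_6 = 358/175*v - 358/175 to the basis.

The other S-polynomials (S(f_2,f_3), S(f_2,h_4), S(f_3,h_4), S(f_1,h_5), S(f_2,h_5), S(f_3,h_5), S(h_4,h_5), S(f_1,h_6), S(f_2,h_6), S(f_3,h_6), S(h_4,h_6), S(h_5,h_6)) all reduce to 0 modulo the current basis, so we have a Gröbner basis.
Inter-reduce: drop elements whose leading term is divisible by another's, tail-reduce, and make monic.
Reduced Gröbner basis: {u - 3, v - 1}.

Since the basis is lex-ordered, v - 1 is univariate in v. Its roots are {1}. Back-substituting each root into the other basis elements fixes the other coordinates.
  v = 1: the earlier basis element becomes u - 3 = 0, giving u = 3 — point (3, 1).
Each listed point satisfies every original equation (direct substitution).

{(3, 1)}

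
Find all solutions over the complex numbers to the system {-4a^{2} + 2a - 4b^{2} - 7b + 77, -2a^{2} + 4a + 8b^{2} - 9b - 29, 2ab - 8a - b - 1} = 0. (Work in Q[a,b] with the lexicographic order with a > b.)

Compute a lex Gröbner basis by Buchberger's algorithm.
f_1 = -4a^{2} + 2a - 4b^{2} - 7b + 77, LT = a^{2}.
f_2 = -2a^{2} + 4a + 8b^{2} - 9b - 29, LT = a^{2}.
f_3 = 2ab - 8a - b - 1, LT = ab.

S(f_1,f_2): lcm = a^{2}. S = \tfrac{3}{2}a + 5b^{2} - \tfrac{11}{4}b - \tfrac{135}{4}.
  leading term a: no divisor's leading term divides it; move \tfrac{3}{2}a to the remainder.
  leading term b^{2}: no divisor's leading term divides it; move 5b^{2} to the remainder.
  leading term b: no divisor's leading term divides it; move -\tfrac{11}{4}b to the remainder.
  leading term 1: no divisor's leading term divides it; move -\tfrac{135}{4} to the remainder.
  remainder \tfrac{3}{2}a + 5b^{2} - \tfrac{11}{4}b - \tfrac{135}{4} ≠ 0; add h_4 = \tfrac{3}{2}a + 5b^{2} - \tfrac{11}{4}b - \tfrac{135}{4} to the basis.

S(f_1,f_3): lcm = a^{2}b. S = 4a^{2} + \tfrac{1}{2}a + b^{3} + \tfrac{7}{4}b^{2} - \tfrac{77}{4}b.
  leading term a^{2}: subtract (-1)·f_1 from 4a^{2} + \tfrac{1}{2}a + b^{3} + \tfrac{7}{4}b^{2} - \tfrac{77}{4}b → \tfrac{5}{2}a + b^{3} - \tfrac{9}{4}b^{2} - \tfrac{105}{4}b + 77
  leading term a: subtract (\tfrac{5}{3})·h_4 from \tfrac{5}{2}a + b^{3} - \tfrac{9}{4}b^{2} - \tfrac{105}{4}b + 77 → b^{3} - \tfrac{127}{12}b^{2} - \tfrac{65}{3}b + \tfrac{533}{4}
  leading term b^{3}: no divisor's leading term divides it; move b^{3} to the remainder.
  leading term b^{2}: no divisor's leading term divides it; move -\tfrac{127}{12}b^{2} to the remainder.
  leading term b: no divisor's leading term divides it; move -\tfrac{65}{3}b to the remainder.
  leading term 1: no divisor's leading term divides it; move \tfrac{533}{4} to the remainder.
  remainder b^{3} - \tfrac{127}{12}b^{2} - \tfrac{65}{3}b + \tfrac{533}{4} ≠ 0; add h_5 = b^{3} - \tfrac{127}{12}b^{2} - \tfrac{65}{3}b + \tfrac{533}{4} to the basis.

S(f_2,f_3): lcm = a^{2}b. S = 4a^{2} - \tfrac{3}{2}ab + \tfrac{1}{2}a - 4b^{3} + \tfrac{9}{2}b^{2} + \tfrac{29}{2}b.
  leading term a^{2}: subtract (-1)·f_1 from 4a^{2} - \tfrac{3}{2}ab + \tfrac{1}{2}a - 4b^{3} + \tfrac{9}{2}b^{2} + \tfrac{29}{2}b → -\tfrac{3}{2}ab + \tfrac{5}{2}a - 4b^{3} + \tfrac{1}{2}b^{2} + \tfrac{15}{2}b + 77
  leading term ab: subtract (-\tfrac{3}{4})·f_3 from -\tfrac{3}{2}ab + \tfrac{5}{2}a - 4b^{3} + \tfrac{1}{2}b^{2} + \tfrac{15}{2}b + 77 → -\tfrac{7}{2}a - 4b^{3} + \tfrac{1}{2}b^{2} + \tfrac{27}{4}b + \tfrac{305}{4}
  leading term a: subtract (-\tfrac{7}{3})·h_4 from -\tfrac{7}{2}a - 4b^{3} + \tfrac{1}{2}b^{2} + \tfrac{27}{4}b + \tfrac{305}{4} → -4b^{3} + \tfrac{73}{6}b^{2} + \tfrac{1}{3}b - \tfrac{5}{2}
  leading term b^{3}: subtract (-4)·h_5 from -4b^{3} + \tfrac{73}{6}b^{2} + \tfrac{1}{3}b - \tfrac{5}{2} → -\tfrac{181}{6}b^{2} - \tfrac{259}{3}b + \tfrac{1061}{2}
  leading term b^{2}: no divisor's leading term divides it; move -\tfrac{181}{6}b^{2} to the remainder.
  leading term b: no divisor's leading term divides it; move -\tfrac{259}{3}b to the remainder.
  leading term 1: no divisor's leading term divides it; move \tfrac{1061}{2} to the remainder.
  remainder -\tfrac{181}{6}b^{2} - \tfrac{259}{3}b + \tfrac{1061}{2} ≠ 0; add h_6 = -\tfrac{181}{6}b^{2} - \tfrac{259}{3}b + \tfrac{1061}{2} to the basis.

S(f_1,h_4): lcm = a^{2}. S = -\tfrac{10}{3}ab^{2} + \tfrac{11}{6}ab + 22a + b^{2} + \tfrac{7}{4}b - \tfrac{77}{4}.
  leading term ab^{2}: subtract (-\tfrac{5}{3}b)·f_3 from -\tfrac{10}{3}ab^{2} + \tfrac{11}{6}ab + 22a + b^{2} + \tfrac{7}{4}b - \tfrac{77}{4} → -\tfrac{23}{2}ab + 22a - \tfrac{2}{3}b^{2} + \tfrac{1}{12}b - \tfrac{77}{4}
  leading term ab: subtract (-\tfrac{23}{4})·f_3 from -\tfrac{23}{2}ab + 22a - \tfrac{2}{3}b^{2} + \tfrac{1}{12}b - \tfrac{77}{4} → -24a - \tfrac{2}{3}b^{2} - \tfrac{17}{3}b - 25
  leading term a: subtract (-16)·h_4 from -24a - \tfrac{2}{3}b^{2} - \tfrac{17}{3}b - 25 → \tfrac{238}{3}b^{2} - \tfrac{149}{3}b - 565
  leading term b^{2}: subtract (-\tfrac{476}{181})·h_6 from \tfrac{238}{3}b^{2} - \tfrac{149}{3}b - 565 → -\tfrac{150253}{543}b + \tfrac{150253}{181}
  leading term b: no divisor's leading term divides it; move -\tfrac{150253}{543}b to the remainder.
  leading term 1: no divisor's leading term divides it; move \tfrac{150253}{181} to the remainder.
  remainder -\tfrac{150253}{543}b + \tfrac{150253}{181} ≠ 0; add h_7 = -\tfrac{150253}{543}b + \tfrac{150253}{181} to the basis.

The other S-polynomials (S(f_2,h_4), S(f_3,h_4), S(f_1,h_5), S(f_2,h_5), S(f_3,h_5), S(h_4,h_5), S(f_1,h_6), S(f_2,h_6), S(f_3,h_6), S(h_4,h_6), S(h_5,h_6), S(f_1,h_7), S(f_2,h_7), S(f_3,h_7), S(h_4,h_7), S(h_5,h_7), S(h_6,h_7)) all reduce to 0 modulo the current basis, so we have a Gröbner basis.
Inter-reduce: drop elements whose leading term is divisible by another's, tail-reduce, and make monic.
Reduced Gröbner basis: {a + 2, b - 3}.

A lex Gröbner basis eliminates variables successively. Here b - 3 depends only on b, with roots {3}; lifting each root through the earlier basis elements recovers the full solutions.
  b = 3: the earlier basis element becomes a + 2 = 0, giving a = -2 — point (-2, 3).
Check: every point annihilates each of the original generators.
A lex Gröbner basis triangularizes the system, enabling back-substitution.

{(-2, 3)}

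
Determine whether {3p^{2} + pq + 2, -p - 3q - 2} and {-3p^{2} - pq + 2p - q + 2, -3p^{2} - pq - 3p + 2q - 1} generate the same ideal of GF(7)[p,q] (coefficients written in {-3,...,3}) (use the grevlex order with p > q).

Equality of ideals is decidable: compute both reduced Gröbner bases (unique for the ordering) and check whether they agree.
Buchberger on the first generating set:
f_1 = 3p^{2} + pq + 2, LT = p^{2}.
f_2 = -p - 3q - 2, LT = p.

S(f_1,f_2): lcm = p^{2}. S = 2pq - 2p + 3.
  leading term pq: subtract (-2q)·f_2 from 2pq - 2p + 3 → q^{2} - 2p + 3q + 3
  leading term q^{2}: no divisor's leading term divides it; move q^{2} to the remainder.
  leading term p: subtract (2)·f_2 from -2p + 3q + 3 → 2q
  leading term q: no divisor's leading term divides it; move 2q to the remainder.
  remainder q^{2} + 2q ≠ 0; add g_3 = q^{2} + 2q to the basis.

The other S-polynomials (S(f_1,g_3), S(f_2,g_3)) all reduce to 0 modulo the current basis, so we have a Gröbner basis.
Inter-reduce: drop elements whose leading term is divisible by another's, tail-reduce, and make monic.
Reduced Gröbner basis: {q^{2} + 2q, p + 3q + 2}.

Buchberger on the second generating set:
h_1 = -3p^{2} - pq + 2p - q + 2, LT = p^{2}.
h_2 = -3p^{2} - pq - 3p + 2q - 1, LT = p^{2}.

S(h_1,h_2): lcm = p^{2}. S = 3p + q - 1.
  leading term p: no divisor's leading term divides it; move 3p to the remainder.
  leading term q: no divisor's leading term divides it; move q to the remainder.
  leading term 1: no divisor's leading term divides it; move -1 to the remainder.
  remainder 3p + q - 1 ≠ 0; add k_3 = 3p + q - 1 to the basis.

S(h_1,k_3): lcm = p^{2}. S = 2p - 2q - 3.
  leading term p: subtract (3)·k_3 from 2p - 2q - 3 → 2q
  leading term q: no divisor's leading term divides it; move 2q to the remainder.
  remainder 2q ≠ 0; add k_4 = 2q to the basis.

The other S-polynomials (S(h_2,k_3), S(h_1,k_4), S(h_2,k_4), S(k_3,k_4)) all reduce to 0 modulo the current basis, so we have a Gröbner basis.
Inter-reduce: drop elements whose leading term is divisible by another's, tail-reduce, and make monic.
Reduced Gröbner basis: {p + 2, q}.

The bases are distinct; the ideals are different.

No, the ideals differ.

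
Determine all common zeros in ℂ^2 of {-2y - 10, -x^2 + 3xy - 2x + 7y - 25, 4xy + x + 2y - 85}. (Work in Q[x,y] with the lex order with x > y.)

Compute a lex Gröbner basis by Buchberger's algorithm.
f_1 = -2y - 10, LT = y.
f_2 = -x^2 + 3xy - 2x + 7y - 25, LT = x^2.
f_3 = 4xy + x + 2y - 85, LT = xy.

S(f_1,f_3): lcm = xy. S = 19/4x - 1/2y + 85/4.
  leading term x: no divisor's leading term divides it; move 19/4x to the remainder.
  leading term y: subtract (1/4)·f_1 from -1/2y + 85/4 → 95/4
  leading term 1: no divisor's leading term divides it; move 95/4 to the remainder.
  remainder 19/4x + 95/4 ≠ 0; add h_4 = 19/4x + 95/4 to the basis.

The other S-polynomials (S(f_1,f_2), S(f_2,f_3), S(f_1,h_4), S(f_2,h_4), S(f_3,h_4)) all reduce to 0 modulo the current basis, so we have a Gröbner basis.
Inter-reduce: drop elements whose leading term is divisible by another's, tail-reduce, and make monic.
Reduced Gröbner basis: {x + 5, y + 5}.

Elimination: the polynomial y + 5 lies in the elimination ideal for y, so y ∈ {-5}. For each such y, the remaining basis elements (now univariate) give the rest of the solution.
  y = -5: the earlier basis element becomes x + 5 = 0, giving x = -5 — point (-5, -5).

{(-5, -5)}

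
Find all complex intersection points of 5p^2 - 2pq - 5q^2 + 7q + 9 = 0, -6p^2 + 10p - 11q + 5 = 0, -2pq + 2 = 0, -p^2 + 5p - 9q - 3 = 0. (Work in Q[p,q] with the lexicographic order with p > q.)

{(-1, -1)}

Compute a lex Gröbner basis by Buchberger's algorithm.
f_1 = 5p^2 - 2pq - 5q^2 + 7q + 9, LT = p^2.
f_2 = -6p^2 + 10p - 11q + 5, LT = p^2.
f_3 = -2pq + 2, LT = pq.
f_4 = -p^2 + 5p - 9q - 3, LT = p^2.

S(f_1,f_2): lcm = p^2. S = -2/5pq + 5/3p - q^2 - 13/30q + 79/30.
  leading term pq: subtract (1/5)·f_3 from -2/5pq + 5/3p - q^2 - 13/30q + 79/30 → 5/3p - q^2 - 13/30q + 67/30
  leading term p: no divisor's leading term divides it; move 5/3p to the remainder.
  leading term q^2: no divisor's leading term divides it; move -q^2 to the remainder.
  leading term q: no divisor's leading term divides it; move -13/30q to the remainder.
  leading term 1: no divisor's leading term divides it; move 67/30 to the remainder.
  remainder 5/3p - q^2 - 13/30q + 67/30 ≠ 0; add h_5 = 5/3p - q^2 - 13/30q + 67/30 to the basis.

S(f_1,f_3): lcm = p^2q. S = -2/5pq^2 + p - q^3 + 7/5q^2 + 9/5q.
  leading term pq^2: subtract (1/5q)·f_3 from -2/5pq^2 + p - q^3 + 7/5q^2 + 9/5q → p - q^3 + 7/5q^2 + 7/5q
  leading term p: subtract (3/5)·h_5 from p - q^3 + 7/5q^2 + 7/5q → -q^3 + 2q^2 + 83/50q - 67/50
  leading term q^3: no divisor's leading term divides it; move -q^3 to the remainder.
  leading term q^2: no divisor's leading term divides it; move 2q^2 to the remainder.
  leading term q: no divisor's leading term divides it; move 83/50q to the remainder.
  leading term 1: no divisor's leading term divides it; move -67/50 to the remainder.
  remainder -q^3 + 2q^2 + 83/50q - 67/50 ≠ 0; add h_6 = -q^3 + 2q^2 + 83/50q - 67/50 to the basis.

S(f_1,f_4): lcm = p^2. S = -2/5pq + 5p - q^2 - 38/5q - 6/5.
  leading term pq: subtract (1/5)·f_3 from -2/5pq + 5p - q^2 - 38/5q - 6/5 → 5p - q^2 - 38/5q - 8/5
  leading term p: subtract (3)·h_5 from 5p - q^2 - 38/5q - 8/5 → 2q^2 - 63/10q - 83/10
  leading term q^2: no divisor's leading term divides it; move 2q^2 to the remainder.
  leading term q: no divisor's leading term divides it; move -63/10q to the remainder.
  leading term 1: no divisor's leading term divides it; move -83/10 to the remainder.
  remainder 2q^2 - 63/10q - 83/10 ≠ 0; add h_7 = 2q^2 - 63/10q - 83/10 to the basis.

S(f_2,f_3): lcm = p^2q. S = -5/3pq + p + 11/6q^2 - 5/6q.
  leading term pq: subtract (5/6)·f_3 from -5/3pq + p + 11/6q^2 - 5/6q → p + 11/6q^2 - 5/6q - 5/3
  leading term p: subtract (3/5)·h_5 from p + 11/6q^2 - 5/6q - 5/3 → 73/30q^2 - 43/75q - 451/150
  leading term q^2: subtract (73/60)·h_7 from 73/30q^2 - 43/75q - 451/150 → 851/120q + 851/120
  leading term q: no divisor's leading term divides it; move 851/120q to the remainder.
  leading term 1: no divisor's leading term divides it; move 851/120 to the remainder.
  remainder 851/120q + 851/120 ≠ 0; add h_8 = 851/120q + 851/120 to the basis.

The other S-polynomials (S(f_2,f_4), S(f_3,f_4), S(f_1,h_5), S(f_2,h_5), S(f_3,h_5), S(f_4,h_5), S(f_1,h_6), S(f_2,h_6), S(f_3,h_6), S(f_4,h_6), S(h_5,h_6), S(f_1,h_7), S(f_2,h_7), S(f_3,h_7), S(f_4,h_7), S(h_5,h_7), S(h_6,h_7), S(f_1,h_8), S(f_2,h_8), S(f_3,h_8), S(f_4,h_8), S(h_5,h_8), S(h_6,h_8), S(h_7,h_8)) all reduce to 0 modulo the current basis, so we have a Gröbner basis.
Inter-reduce: drop elements whose leading term is divisible by another's, tail-reduce, and make monic.
Reduced Gröbner basis: {p + 1, q + 1}.

A lex Gröbner basis eliminates variables successively. Here q + 1 depends only on q, with roots {-1}; lifting each root through the earlier basis elements recovers the full solutions.
  q = -1: the earlier basis element becomes p + 1 = 0, giving p = -1 — point (-1, -1).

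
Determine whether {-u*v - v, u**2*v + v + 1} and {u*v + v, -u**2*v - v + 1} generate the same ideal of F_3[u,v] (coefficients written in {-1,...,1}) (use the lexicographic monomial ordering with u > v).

No, the ideals differ.

Equality of ideals is decidable: compute both reduced Gröbner bases (unique for the ordering) and check whether they agree.
Buchberger on the first generating set:
f_1 = -u*v - v, LT = u*v.
f_2 = u**2*v + v + 1, LT = u**2*v.

S(f_1,f_2): lcm = u**2*v. S = u*v - v - 1.
  leading term u*v: subtract (-1)·f_1 from u*v - v - 1 → v - 1
  leading term v: no divisor's leading term divides it; move v to the remainder.
  leading term 1: no divisor's leading term divides it; move -1 to the remainder.
  remainder v - 1 ≠ 0; add g_3 = v - 1 to the basis.

S(f_1,g_3): lcm = u*v. S = u + v.
  leading term u: no divisor's leading term divides it; move u to the remainder.
  leading term v: subtract (1)·g_3 from v → 1
  leading term 1: no divisor's leading term divides it; move 1 to the remainder.
  remainder u + 1 ≠ 0; add g_4 = u + 1 to the basis.

The other S-polynomials (S(f_2,g_3), S(f_1,g_4), S(f_2,g_4), S(g_3,g_4)) all reduce to 0 modulo the current basis, so we have a Gröbner basis.
Inter-reduce: drop elements whose leading term is divisible by another's, tail-reduce, and make monic.
Reduced Gröbner basis: {u + 1, v - 1}.

Buchberger on the second generating set:
h_1 = u*v + v, LT = u*v.
h_2 = -u**2*v - v + 1, LT = u**2*v.

S(h_1,h_2): lcm = u**2*v. S = u*v - v + 1.
  leading term u*v: subtract (1)·h_1 from u*v - v + 1 → v + 1
  leading term v: no divisor's leading term divides it; move v to the remainder.
  leading term 1: no divisor's leading term divides it; move 1 to the remainder.
  remainder v + 1 ≠ 0; add k_3 = v + 1 to the basis.

S(h_1,k_3): lcm = u*v. S = -u + v.
  leading term u: no divisor's leading term divides it; move -u to the remainder.
  leading term v: subtract (1)·k_3 from v → -1
  leading term 1: no divisor's leading term divides it; move -1 to the remainder.
  remainder -u - 1 ≠ 0; add k_4 = -u - 1 to the basis.

The other S-polynomials (S(h_2,k_3), S(h_1,k_4), S(h_2,k_4), S(k_3,k_4)) all reduce to 0 modulo the current basis, so we have a Gröbner basis.
Inter-reduce: drop elements whose leading term is divisible by another's, tail-reduce, and make monic.
Reduced Gröbner basis: {u + 1, v + 1}.

Since the reduced bases disagree, the two ideals are not the same.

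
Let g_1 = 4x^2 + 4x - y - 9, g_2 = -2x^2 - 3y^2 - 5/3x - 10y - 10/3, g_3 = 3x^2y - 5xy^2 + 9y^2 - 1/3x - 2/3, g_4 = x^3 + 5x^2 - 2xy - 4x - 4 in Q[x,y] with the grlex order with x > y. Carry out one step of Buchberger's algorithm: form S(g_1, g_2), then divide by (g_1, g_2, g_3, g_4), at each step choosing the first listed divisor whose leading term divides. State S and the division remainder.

lcm(LM(g_1), LM(g_2)) = x^2.
S = (lcm/LT(g_1))·g_1 − (lcm/LT(g_2))·g_2 = -3/2y^2 + 1/6x - 21/4y - 47/12.
Reduce S modulo (g_1, g_2, g_3, g_4) in that order:
  leading term y^2: no divisor's leading term divides it; move -3/2y^2 to the remainder.
  leading term x: no divisor's leading term divides it; move 1/6x to the remainder.
  leading term y: no divisor's leading term divides it; move -21/4y to the remainder.
  leading term 1: no divisor's leading term divides it; move -47/12 to the remainder.
The remainder -3/2y^2 + 1/6x - 21/4y - 47/12 is nonzero, so it would be added as the next basis element.
This is the inner loop of Buchberger's algorithm — each nonzero remainder becomes a new basis element.

S(g_1, g_2) = -3/2y^2 + 1/6x - 21/4y - 47/12; remainder on division = -3/2y^2 + 1/6x - 21/4y - 47/12.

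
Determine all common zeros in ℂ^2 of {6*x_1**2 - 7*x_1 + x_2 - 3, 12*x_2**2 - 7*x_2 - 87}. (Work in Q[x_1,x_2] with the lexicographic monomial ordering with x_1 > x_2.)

{(7/12 - sqrt(179)/12, -29/12), (7/12 + sqrt(179)/12, -29/12), (0, 3), (7/6, 3)}

Compute a lex Gröbner basis by Buchberger's algorithm.
f_1 = 6*x_1**2 - 7*x_1 + x_2 - 3, LT = x_1**2.
f_2 = 12*x_2**2 - 7*x_2 - 87, LT = x_2**2.

The S-polynomials (S(f_1,f_2)) all reduce to 0 modulo the current basis, so we have a Gröbner basis.
Inter-reduce: drop elements whose leading term is divisible by another's, tail-reduce, and make monic.
Reduced Gröbner basis: {x_1**2 - 7/6*x_1 + 1/6*x_2 - 1/2, x_2**2 - 7/12*x_2 - 29/4}.

Elimination: the polynomial x_2**2 - 7/12*x_2 - 29/4 lies in the elimination ideal for x_2, so x_2 ∈ {-29/12, 3}. For each such x_2, the remaining basis elements (now univariate) give the rest of the solution.
  x_2 = -29/12: the earlier basis element becomes x_1**2 - 7/6*x_1 - 65/72 = 0, giving x_1 = 7/12 - sqrt(179)/12, 7/12 + sqrt(179)/12 — points (7/12 - sqrt(179)/12, -29/12), (7/12 + sqrt(179)/12, -29/12).
  x_2 = 3: the earlier basis element becomes x_1**2 - 7/6*x_1 = 0, giving x_1 = 0, 7/6 — points (0, 3), (7/6, 3).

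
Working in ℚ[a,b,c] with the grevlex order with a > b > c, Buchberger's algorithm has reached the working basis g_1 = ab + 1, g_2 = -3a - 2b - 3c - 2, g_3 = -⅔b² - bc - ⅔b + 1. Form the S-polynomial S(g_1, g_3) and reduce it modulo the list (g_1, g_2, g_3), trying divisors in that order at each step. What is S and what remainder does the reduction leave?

S(g_1, g_3) = -3/2abc - ab + 3/2a + b; remainder on division = 0.

lcm(LM(g_1), LM(g_3)) = ab².
S = (lcm/LT(g_1))·g_1 − (lcm/LT(g_3))·g_3 = -3/2abc - ab + 3/2a + b.
Reduce S modulo (g_1, g_2, g_3) in that order:
  leading term abc: subtract (-3/2c)·g_1 from -3/2abc - ab + 3/2a + b → -ab + 3/2a + b + 3/2c
  leading term ab: subtract (-1)·g_1 from -ab + 3/2a + b + 3/2c → 3/2a + b + 3/2c + 1
  leading term a: subtract (-½)·g_2 from 3/2a + b + 3/2c + 1 → 0
The remainder is 0, so this S-polynomial contributes no new basis element.
An S-polynomial is built so that the two leading terms cancel; whether anything survives reduction is exactly the Gröbner-basis criterion.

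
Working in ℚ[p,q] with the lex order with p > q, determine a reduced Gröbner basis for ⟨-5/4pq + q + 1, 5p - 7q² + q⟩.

G = {p - 7/5q² + ⅕q, q³ - 1/7q² - 4/7q - 4/7}

f_1 = -5/4pq + q + 1, LT = pq.
f_2 = 5p - 7q² + q, LT = p.

S(f_1,f_2): lcm = pq. S = 7/5q³ - ⅕q² - ⅘q - ⅘.
  leading term q³: no divisor's leading term divides it; move 7/5q³ to the remainder.
  leading term q²: no divisor's leading term divides it; move -⅕q² to the remainder.
  leading term q: no divisor's leading term divides it; move -⅘q to the remainder.
  leading term 1: no divisor's leading term divides it; move -⅘ to the remainder.
  remainder 7/5q³ - ⅕q² - ⅘q - ⅘ ≠ 0; add g_3 = 7/5q³ - ⅕q² - ⅘q - ⅘ to the basis.

The other S-polynomials (S(f_1,g_3), S(f_2,g_3)) all reduce to 0 modulo the current basis, so we have a Gröbner basis.
Inter-reduce: drop elements whose leading term is divisible by another's, tail-reduce, and make monic.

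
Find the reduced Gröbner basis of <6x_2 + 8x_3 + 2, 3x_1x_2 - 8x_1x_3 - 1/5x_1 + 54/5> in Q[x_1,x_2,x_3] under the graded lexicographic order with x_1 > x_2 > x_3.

G = {x_1x_3 + 1/10x_1 - 9/10, x_2 + 4/3x_3 + 1/3}

f_1 = 6x_2 + 8x_3 + 2, LT = x_2.
f_2 = 3x_1x_2 - 8x_1x_3 - 1/5x_1 + 54/5, LT = x_1x_2.

S(f_1,f_2): lcm = x_1x_2. S = 4x_1x_3 + 2/5x_1 - 18/5.
  leading term x_1x_3: no divisor's leading term divides it; move 4x_1x_3 to the remainder.
  leading term x_1: no divisor's leading term divides it; move 2/5x_1 to the remainder.
  leading term 1: no divisor's leading term divides it; move -18/5 to the remainder.
  remainder 4x_1x_3 + 2/5x_1 - 18/5 ≠ 0; add g_3 = 4x_1x_3 + 2/5x_1 - 18/5 to the basis.

The other S-polynomials (S(f_1,g_3), S(f_2,g_3)) all reduce to 0 modulo the current basis, so we have a Gröbner basis.
Inter-reduce: drop elements whose leading term is divisible by another's, tail-reduce, and make monic.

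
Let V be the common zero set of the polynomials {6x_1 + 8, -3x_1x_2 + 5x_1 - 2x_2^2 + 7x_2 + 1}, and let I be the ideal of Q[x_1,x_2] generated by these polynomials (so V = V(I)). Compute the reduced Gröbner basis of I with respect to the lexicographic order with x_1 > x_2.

Buchberger's algorithm terminates because the ascending chain of leading-term ideals stabilizes.

f_1 = 6x_1 + 8, LT = x_1.
f_2 = -3x_1x_2 + 5x_1 - 2x_2^2 + 7x_2 + 1, LT = x_1x_2.

S(f_1,f_2): lcm = x_1x_2. S = 5/3x_1 - 2/3x_2^2 + 11/3x_2 + 1/3.
  reduce S modulo (f_1, f_2):
  remainder -2/3x_2^2 + 11/3x_2 - 17/9 ≠ 0; add g_3 = -2/3x_2^2 + 11/3x_2 - 17/9 to the basis.

The other S-polynomials (S(f_1,g_3), S(f_2,g_3)) all reduce to 0 modulo the current basis, so we have a Gröbner basis.
Inter-reduce: drop elements whose leading term is divisible by another's, tail-reduce, and make monic.

G = {x_1 + 4/3, x_2^2 - 11/2x_2 + 17/6}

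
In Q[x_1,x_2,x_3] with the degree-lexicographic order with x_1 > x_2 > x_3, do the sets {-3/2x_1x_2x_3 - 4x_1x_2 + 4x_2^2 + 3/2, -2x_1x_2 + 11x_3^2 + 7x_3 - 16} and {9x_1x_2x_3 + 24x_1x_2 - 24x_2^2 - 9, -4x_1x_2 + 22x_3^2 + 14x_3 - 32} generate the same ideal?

Yes, the ideals are equal.

Two ideals are equal iff their reduced Gröbner bases coincide (the reduced basis is unique for a fixed ordering).
Buchberger on the first generating set:
f_1 = -3/2x_1x_2x_3 - 4x_1x_2 + 4x_2^2 + 3/2, LT = x_1x_2x_3.
f_2 = -2x_1x_2 + 11x_3^2 + 7x_3 - 16, LT = x_1x_2.

S(f_1,f_2): lcm = x_1x_2x_3. S = 11/2x_3^3 + 8/3x_1x_2 - 8/3x_2^2 + 7/2x_3^2 - 8x_3 - 1.
  leading term x_3^3: no divisor's leading term divides it; move 11/2x_3^3 to the remainder.
  leading term x_1x_2: subtract (-4/3)·f_2 from 8/3x_1x_2 - 8/3x_2^2 + 7/2x_3^2 - 8x_3 - 1 → -8/3x_2^2 + 109/6x_3^2 + 4/3x_3 - 67/3
  leading term x_2^2: no divisor's leading term divides it; move -8/3x_2^2 to the remainder.
  leading term x_3^2: no divisor's leading term divides it; move 109/6x_3^2 to the remainder.
  leading term x_3: no divisor's leading term divides it; move 4/3x_3 to the remainder.
  leading term 1: no divisor's leading term divides it; move -67/3 to the remainder.
  remainder 11/2x_3^3 - 8/3x_2^2 + 109/6x_3^2 + 4/3x_3 - 67/3 ≠ 0; add g_3 = 11/2x_3^3 - 8/3x_2^2 + 109/6x_3^2 + 4/3x_3 - 67/3 to the basis.

The other S-polynomials (S(f_1,g_3), S(f_2,g_3)) all reduce to 0 modulo the current basis, so we have a Gröbner basis.
Inter-reduce: drop elements whose leading term is divisible by another's, tail-reduce, and make monic.
Reduced Gröbner basis: {x_3^3 - 16/33x_2^2 + 109/33x_3^2 + 8/33x_3 - 134/33, x_1x_2 - 11/2x_3^2 - 7/2x_3 + 8}.

Buchberger on the second generating set:
h_1 = 9x_1x_2x_3 + 24x_1x_2 - 24x_2^2 - 9, LT = x_1x_2x_3.
h_2 = -4x_1x_2 + 22x_3^2 + 14x_3 - 32, LT = x_1x_2.

S(h_1,h_2): lcm = x_1x_2x_3. S = 11/2x_3^3 + 8/3x_1x_2 - 8/3x_2^2 + 7/2x_3^2 - 8x_3 - 1.
  leading term x_3^3: no divisor's leading term divides it; move 11/2x_3^3 to the remainder.
  leading term x_1x_2: subtract (-2/3)·h_2 from 8/3x_1x_2 - 8/3x_2^2 + 7/2x_3^2 - 8x_3 - 1 → -8/3x_2^2 + 109/6x_3^2 + 4/3x_3 - 67/3
  leading term x_2^2: no divisor's leading term divides it; move -8/3x_2^2 to the remainder.
  leading term x_3^2: no divisor's leading term divides it; move 109/6x_3^2 to the remainder.
  leading term x_3: no divisor's leading term divides it; move 4/3x_3 to the remainder.
  leading term 1: no divisor's leading term divides it; move -67/3 to the remainder.
  remainder 11/2x_3^3 - 8/3x_2^2 + 109/6x_3^2 + 4/3x_3 - 67/3 ≠ 0; add k_3 = 11/2x_3^3 - 8/3x_2^2 + 109/6x_3^2 + 4/3x_3 - 67/3 to the basis.

The other S-polynomials (S(h_1,k_3), S(h_2,k_3)) all reduce to 0 modulo the current basis, so we have a Gröbner basis.
Inter-reduce: drop elements whose leading term is divisible by another's, tail-reduce, and make monic.
Reduced Gröbner basis: {x_3^3 - 16/33x_2^2 + 109/33x_3^2 + 8/33x_3 - 134/33, x_1x_2 - 11/2x_3^2 - 7/2x_3 + 8}.

Same reduced basis, so the two generating sets span the same ideal.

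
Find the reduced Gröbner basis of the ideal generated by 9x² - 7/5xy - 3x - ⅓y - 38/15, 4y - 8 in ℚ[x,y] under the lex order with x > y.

G = {x² - 29/45x - 16/45, y - 2}

The reduced Gröbner basis is the canonical form of the ideal for this ordering.

f_1 = 9x² - 7/5xy - 3x - ⅓y - 38/15, LT = x².
f_2 = 4y - 8, LT = y.

The S-polynomials (S(f_1,f_2)) all reduce to 0 modulo the current basis, so we have a Gröbner basis.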